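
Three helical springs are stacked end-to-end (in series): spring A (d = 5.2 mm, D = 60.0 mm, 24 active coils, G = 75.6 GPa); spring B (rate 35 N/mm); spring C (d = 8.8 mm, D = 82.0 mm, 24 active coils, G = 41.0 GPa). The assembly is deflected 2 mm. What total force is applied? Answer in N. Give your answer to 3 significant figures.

k_A = Gd⁴/(8D³N_a) = (75.6×10³)(5.2⁴)/(8·60.0³·24) = 1.3328 N/mm
k_C = Gd⁴/(8D³N_a) = (41.0×10³)(8.8⁴)/(8·82.0³·24) = 2.3226 N/mm
Series: 1/k_eq = 1/1.3328 + 1/35 + 1/2.3226 = 1.2094; k_eq = 0.82686 N/mm
F = k_eq·δ = 0.82686·2 = 1.6537 N

1.65 N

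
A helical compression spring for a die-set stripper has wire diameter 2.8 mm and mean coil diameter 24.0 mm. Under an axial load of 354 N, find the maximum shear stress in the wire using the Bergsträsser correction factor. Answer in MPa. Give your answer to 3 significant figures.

Spring index C = D/d = 24.0/2.8 = 8.5714
K_B = (4C+2)/(4C−3) = 36.286/31.286 = 1.1598
τ₀ = 8FD/(πd³) = 8·354·24.0/(π·2.8³) = 67968/68.964 = 985.55 MPa
τ_max = K·τ₀ = 1.1598 × 985.55 = 1143.1 MPa

1140 MPa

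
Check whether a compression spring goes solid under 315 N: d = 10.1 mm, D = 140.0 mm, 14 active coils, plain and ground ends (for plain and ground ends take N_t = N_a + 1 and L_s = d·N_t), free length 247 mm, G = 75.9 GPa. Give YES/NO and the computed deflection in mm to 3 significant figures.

YES, δ = 123 mm

k = Gd⁴/(8D³N_a) = (75.9×10³)(10.1⁴)/(8·140.0³·14) = 2.57 N/mm
N_t = 15; L_s = 10.1·15 = 151.5 mm; δ_solid = L₀ − L_s = 247 − 151.5 = 95.5 mm
δ = F/k = 315/2.57 = 122.57 mm
δ ≥ δ_solid → spring goes solid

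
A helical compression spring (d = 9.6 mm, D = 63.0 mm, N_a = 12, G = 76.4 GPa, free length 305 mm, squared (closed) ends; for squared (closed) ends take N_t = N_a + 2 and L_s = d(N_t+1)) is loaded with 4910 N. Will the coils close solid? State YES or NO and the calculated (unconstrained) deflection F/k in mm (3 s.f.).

k = Gd⁴/(8D³N_a) = (76.4×10³)(9.6⁴)/(8·63.0³·12) = 27.032 N/mm
N_t = 14; L_s = 9.6·15 = 144 mm; δ_solid = L₀ − L_s = 305 − 144 = 161 mm
δ = F/k = 4910/27.032 = 181.63 mm
δ ≥ δ_solid → spring goes solid

YES, δ = 182 mm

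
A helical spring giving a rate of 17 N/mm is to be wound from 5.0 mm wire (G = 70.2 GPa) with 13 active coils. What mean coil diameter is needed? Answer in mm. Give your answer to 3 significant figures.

D = (Gd⁴/(8N_a·k))^(1/3) = (70.2×10³·5.0⁴/(8·13·17))^(1/3)
  = (24816.2)^(1/3) = 29.1683 mm

29.2 mm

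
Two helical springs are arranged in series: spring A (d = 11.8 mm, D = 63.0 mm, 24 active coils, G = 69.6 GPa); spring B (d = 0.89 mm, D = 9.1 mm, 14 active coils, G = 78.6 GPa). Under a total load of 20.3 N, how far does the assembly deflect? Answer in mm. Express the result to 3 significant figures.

k_A = Gd⁴/(8D³N_a) = (69.6×10³)(11.8⁴)/(8·63.0³·24) = 28.107 N/mm
k_B = Gd⁴/(8D³N_a) = (78.6×10³)(0.89⁴)/(8·9.1³·14) = 0.58431 N/mm
Series: 1/k_eq = 1/28.107 + 1/0.58431 = 1.747; k_eq = 0.57241 N/mm
δ = F/k_eq = 20.3/0.57241 = 35.464 mm

35.5 mm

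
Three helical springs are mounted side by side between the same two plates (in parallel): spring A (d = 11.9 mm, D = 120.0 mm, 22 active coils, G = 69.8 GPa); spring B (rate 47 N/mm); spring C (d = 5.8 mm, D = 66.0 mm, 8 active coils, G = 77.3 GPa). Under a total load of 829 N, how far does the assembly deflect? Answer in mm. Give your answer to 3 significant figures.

k_A = Gd⁴/(8D³N_a) = (69.8×10³)(11.9⁴)/(8·120.0³·22) = 4.6024 N/mm
k_C = Gd⁴/(8D³N_a) = (77.3×10³)(5.8⁴)/(8·66.0³·8) = 4.7542 N/mm
Parallel: k_eq = 4.6024 + 47 + 4.7542 = 56.357 N/mm
δ = F/k_eq = 829/56.357 = 14.71 mm

14.7 mm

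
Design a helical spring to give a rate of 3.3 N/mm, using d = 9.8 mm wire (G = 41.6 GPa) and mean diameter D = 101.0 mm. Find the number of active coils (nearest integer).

N_a = Gd⁴/(8D³k) = (41.6×10³ × 9.8⁴)/(8 × 101.0³ × 3.3)
    = 3.83705e+08 / 2.71999e+07 = 14.11 → 14 coils

14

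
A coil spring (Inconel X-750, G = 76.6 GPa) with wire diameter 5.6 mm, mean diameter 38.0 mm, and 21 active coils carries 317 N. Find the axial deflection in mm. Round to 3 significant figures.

k = Gd⁴/(8D³N_a) = (76.6×10³)(5.6⁴)/(8·38.0³·21) = 8.1719 N/mm
δ = F/k = 317 / 8.1719 = 38.792 mm

38.8 mm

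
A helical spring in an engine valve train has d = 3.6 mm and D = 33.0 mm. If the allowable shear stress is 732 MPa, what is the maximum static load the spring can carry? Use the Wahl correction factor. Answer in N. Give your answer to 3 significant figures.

351 N

C = D/d = 33.0/3.6 = 9.1667
K_W = (4C−1)/(4C−4) + 0.615/C = 35.667/32.667 + 0.0671 = 1.1589
τ_max = K·8FD/(πd³) → F_max = τ_allow·πd³/(8DK)
F_max = 732·π·3.6³/(8·33.0·1.1589) = 1.0729e+05/305.96 = 350.68 N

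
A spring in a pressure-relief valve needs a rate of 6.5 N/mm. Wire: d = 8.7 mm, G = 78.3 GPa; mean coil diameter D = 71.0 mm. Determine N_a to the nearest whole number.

24

N_a = Gd⁴/(8D³k) = (78.3×10³ × 8.7⁴)/(8 × 71.0³ × 6.5)
    = 4.48579e+08 / 1.86114e+07 = 24.1 → 24 coils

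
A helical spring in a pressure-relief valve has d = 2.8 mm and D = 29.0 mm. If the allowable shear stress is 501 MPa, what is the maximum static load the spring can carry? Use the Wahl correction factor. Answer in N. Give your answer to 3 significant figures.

131 N

C = D/d = 29.0/2.8 = 10.3571
K_W = (4C−1)/(4C−4) + 0.615/C = 40.429/37.429 + 0.0594 = 1.1395
τ_max = K·8FD/(πd³) → F_max = τ_allow·πd³/(8DK)
F_max = 501·π·2.8³/(8·29.0·1.1395) = 34551/264.37 = 130.69 N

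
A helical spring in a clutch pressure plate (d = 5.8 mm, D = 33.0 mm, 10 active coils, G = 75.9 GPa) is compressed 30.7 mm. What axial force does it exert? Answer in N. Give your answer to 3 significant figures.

k = Gd⁴/(8D³N_a) = (75.9×10³)(5.8⁴)/(8·33.0³·10) = 29.876 N/mm
F = k·δ = 29.876 × 30.7 = 917.19 N

917 N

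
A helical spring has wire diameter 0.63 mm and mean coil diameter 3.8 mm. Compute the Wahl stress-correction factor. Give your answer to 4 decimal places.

1.2510

C = D/d = 3.8/0.63 = 6.0317
K_W = (4C−1)/(4C−4) + 0.615/C = 23.127/20.127 + 0.1020 = 1.2510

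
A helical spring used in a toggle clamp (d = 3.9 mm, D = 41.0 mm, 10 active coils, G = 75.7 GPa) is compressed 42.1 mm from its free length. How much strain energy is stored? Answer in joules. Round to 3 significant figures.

k = Gd⁴/(8D³N_a) = (75.7×10³)(3.9⁴)/(8·41.0³·10) = 3.1762 N/mm
U = ½kδ² = 0.5 × 3.1762 × 42.1² = 2814.8 N·mm = 2.8148 J

2.81 J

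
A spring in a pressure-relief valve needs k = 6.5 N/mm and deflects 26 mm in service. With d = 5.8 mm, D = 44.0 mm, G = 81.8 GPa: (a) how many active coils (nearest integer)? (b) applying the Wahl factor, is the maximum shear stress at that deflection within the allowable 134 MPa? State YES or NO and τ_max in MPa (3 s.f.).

(a) 21 coils; (b) YES, τ_max = 115 MPa

N_a = Gd⁴/(8D³k) = (81.8×10³)(5.8⁴)/(8·44.0³·6.5) = 20.9 → N_a = 21
Actual rate k = Gd⁴/(8D³·21) = 6.4684 N/mm
Working load F = kδ = 6.4684·26 = 168.18 N
C = 44.0/5.8 = 7.5862; K_W = (4C−1)/(4C−4)+0.615/C = 1.1949
τ_max = K_W·8FD/(πd³) = 1.1949·96.578 = 115.41 MPa
τ_max ≤ 134 MPa → acceptable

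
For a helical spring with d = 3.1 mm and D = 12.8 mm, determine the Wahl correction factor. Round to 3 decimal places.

1.389

C = D/d = 12.8/3.1 = 4.1290
K_W = (4C−1)/(4C−4) + 0.615/C = 15.516/12.516 + 0.1489 = 1.3886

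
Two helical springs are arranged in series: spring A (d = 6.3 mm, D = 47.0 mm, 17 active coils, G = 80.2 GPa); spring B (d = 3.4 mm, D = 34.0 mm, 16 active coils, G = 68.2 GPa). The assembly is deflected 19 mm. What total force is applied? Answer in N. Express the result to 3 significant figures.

28.6 N

k_A = Gd⁴/(8D³N_a) = (80.2×10³)(6.3⁴)/(8·47.0³·17) = 8.9475 N/mm
k_B = Gd⁴/(8D³N_a) = (68.2×10³)(3.4⁴)/(8·34.0³·16) = 1.8116 N/mm
Series: 1/k_eq = 1/8.9475 + 1/1.8116 = 0.66377; k_eq = 1.5065 N/mm
F = k_eq·δ = 1.5065·19 = 28.624 N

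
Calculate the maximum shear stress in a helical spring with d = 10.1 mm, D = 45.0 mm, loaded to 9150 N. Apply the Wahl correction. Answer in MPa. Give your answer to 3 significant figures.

1380 MPa

Spring index C = D/d = 45.0/10.1 = 4.4554
K_W = (4C−1)/(4C−4) + 0.615/C = 16.822/13.822 + 0.1380 = 1.3551
τ₀ = 8FD/(πd³) = 8·9150·45.0/(π·10.1³) = 3.294e+06/3236.8 = 1017.7 MPa
τ_max = K·τ₀ = 1.3551 × 1017.7 = 1379 MPa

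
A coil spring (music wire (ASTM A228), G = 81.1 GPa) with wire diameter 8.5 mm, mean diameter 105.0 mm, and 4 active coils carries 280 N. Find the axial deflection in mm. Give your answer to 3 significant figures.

k = Gd⁴/(8D³N_a) = (81.1×10³)(8.5⁴)/(8·105.0³·4) = 11.428 N/mm
δ = F/k = 280 / 11.428 = 24.501 mm

24.5 mm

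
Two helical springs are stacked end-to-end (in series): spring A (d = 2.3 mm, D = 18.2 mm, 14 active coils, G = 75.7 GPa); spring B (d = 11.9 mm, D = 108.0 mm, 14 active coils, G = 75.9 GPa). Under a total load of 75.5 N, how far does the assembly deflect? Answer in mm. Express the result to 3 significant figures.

k_A = Gd⁴/(8D³N_a) = (75.7×10³)(2.3⁴)/(8·18.2³·14) = 3.1374 N/mm
k_B = Gd⁴/(8D³N_a) = (75.9×10³)(11.9⁴)/(8·108.0³·14) = 10.788 N/mm
Series: 1/k_eq = 1/3.1374 + 1/10.788 = 0.41143; k_eq = 2.4306 N/mm
δ = F/k_eq = 75.5/2.4306 = 31.063 mm

31.1 mm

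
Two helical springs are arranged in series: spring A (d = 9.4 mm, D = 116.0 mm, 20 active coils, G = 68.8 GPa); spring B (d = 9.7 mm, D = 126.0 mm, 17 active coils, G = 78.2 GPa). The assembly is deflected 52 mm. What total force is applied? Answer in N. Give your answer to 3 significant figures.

k_A = Gd⁴/(8D³N_a) = (68.8×10³)(9.4⁴)/(8·116.0³·20) = 2.1508 N/mm
k_B = Gd⁴/(8D³N_a) = (78.2×10³)(9.7⁴)/(8·126.0³·17) = 2.5447 N/mm
Series: 1/k_eq = 1/2.1508 + 1/2.5447 = 0.8579; k_eq = 1.1656 N/mm
F = k_eq·δ = 1.1656·52 = 60.613 N

60.6 N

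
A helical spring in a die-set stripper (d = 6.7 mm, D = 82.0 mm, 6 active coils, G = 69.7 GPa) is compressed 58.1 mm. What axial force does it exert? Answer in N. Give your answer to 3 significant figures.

k = Gd⁴/(8D³N_a) = (69.7×10³)(6.7⁴)/(8·82.0³·6) = 5.307 N/mm
F = k·δ = 5.307 × 58.1 = 308.34 N

308 N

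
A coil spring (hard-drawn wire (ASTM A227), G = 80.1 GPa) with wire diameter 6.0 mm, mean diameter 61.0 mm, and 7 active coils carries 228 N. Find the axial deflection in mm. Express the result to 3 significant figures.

27.9 mm

k = Gd⁴/(8D³N_a) = (80.1×10³)(6.0⁴)/(8·61.0³·7) = 8.167 N/mm
δ = F/k = 228 / 8.167 = 27.917 mm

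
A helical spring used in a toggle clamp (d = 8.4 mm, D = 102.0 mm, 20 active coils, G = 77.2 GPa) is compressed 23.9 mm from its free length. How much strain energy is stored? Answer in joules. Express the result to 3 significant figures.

k = Gd⁴/(8D³N_a) = (77.2×10³)(8.4⁴)/(8·102.0³·20) = 2.2637 N/mm
U = ½kδ² = 0.5 × 2.2637 × 23.9² = 646.52 N·mm = 0.64652 J

0.647 J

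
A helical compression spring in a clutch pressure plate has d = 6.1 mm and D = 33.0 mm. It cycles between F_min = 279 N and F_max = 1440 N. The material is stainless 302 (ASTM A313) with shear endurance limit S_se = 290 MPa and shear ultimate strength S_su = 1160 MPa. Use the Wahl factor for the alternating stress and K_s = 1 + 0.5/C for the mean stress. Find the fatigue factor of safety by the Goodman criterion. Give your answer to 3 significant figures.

0.799

C = D/d = 33.0/6.1 = 5.4098; K_W = (4C−1)/(4C−4)+0.615/C = 1.2838; K_s = 1+0.5/C = 1.0924
F_a = (F_max−F_min)/2 = 580.5 N; F_m = (F_max+F_min)/2 = 859.5 N
τ_a = K_W·8F_aD/(πd³) = 1.2838 × 214.92 = 275.9 MPa
τ_m = K_s·8F_mD/(πd³) = 1.0924 × 318.21 = 347.62 MPa
Goodman: 1/n_f = τ_a/S_se + τ_m/S_su = 275.9/290 + 347.62/1160 = 0.95137 + 0.29967 = 1.251
n_f = 1/1.251 = 0.7993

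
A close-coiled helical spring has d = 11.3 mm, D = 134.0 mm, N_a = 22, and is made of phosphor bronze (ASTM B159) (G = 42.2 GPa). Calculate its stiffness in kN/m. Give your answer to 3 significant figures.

1.62 kN/m

k = Gd⁴/(8D³N_a) = (42.2×10³ × 11.3⁴) / (8 × 134.0³ × 22)
  = 6.8806e+08 / 4.23474e+08 = 1.6248 N/mm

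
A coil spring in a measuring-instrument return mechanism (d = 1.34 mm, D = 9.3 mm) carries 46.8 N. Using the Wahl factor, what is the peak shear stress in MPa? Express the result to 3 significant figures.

Spring index C = D/d = 9.3/1.34 = 6.9403
K_W = (4C−1)/(4C−4) + 0.615/C = 26.761/23.761 + 0.0886 = 1.2149
τ₀ = 8FD/(πd³) = 8·46.8·9.3/(π·1.34³) = 3481.92/7.559 = 460.63 MPa
τ_max = K·τ₀ = 1.2149 × 460.63 = 559.61 MPa

560 MPa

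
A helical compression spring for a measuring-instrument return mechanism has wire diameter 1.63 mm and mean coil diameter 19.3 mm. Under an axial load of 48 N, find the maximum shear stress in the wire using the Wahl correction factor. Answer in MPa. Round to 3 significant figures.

Spring index C = D/d = 19.3/1.63 = 11.8405
K_W = (4C−1)/(4C−4) + 0.615/C = 46.362/43.362 + 0.0519 = 1.1211
τ₀ = 8FD/(πd³) = 8·48·19.3/(π·1.63³) = 7411.2/13.605 = 544.72 MPa
τ_max = K·τ₀ = 1.1211 × 544.72 = 610.7 MPa

611 MPa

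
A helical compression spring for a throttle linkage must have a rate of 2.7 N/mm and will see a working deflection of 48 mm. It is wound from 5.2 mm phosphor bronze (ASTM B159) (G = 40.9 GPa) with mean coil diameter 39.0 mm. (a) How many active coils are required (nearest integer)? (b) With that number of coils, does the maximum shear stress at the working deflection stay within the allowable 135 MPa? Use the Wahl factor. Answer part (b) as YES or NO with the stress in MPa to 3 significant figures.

(a) 23 coils; (b) YES, τ_max = 111 MPa

N_a = Gd⁴/(8D³k) = (40.9×10³)(5.2⁴)/(8·39.0³·2.7) = 23.34 → N_a = 23
Actual rate k = Gd⁴/(8D³·23) = 2.7398 N/mm
Working load F = kδ = 2.7398·48 = 131.51 N
C = 39.0/5.2 = 7.5000; K_W = (4C−1)/(4C−4)+0.615/C = 1.1974
τ_max = K_W·8FD/(πd³) = 1.1974·92.888 = 111.22 MPa
τ_max ≤ 135 MPa → acceptable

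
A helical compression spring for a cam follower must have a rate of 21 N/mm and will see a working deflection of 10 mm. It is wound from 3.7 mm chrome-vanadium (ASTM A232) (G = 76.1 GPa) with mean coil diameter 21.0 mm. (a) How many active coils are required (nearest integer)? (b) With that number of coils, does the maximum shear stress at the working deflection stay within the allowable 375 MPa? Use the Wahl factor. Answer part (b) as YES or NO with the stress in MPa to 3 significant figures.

N_a = Gd⁴/(8D³k) = (76.1×10³)(3.7⁴)/(8·21.0³·21) = 9.167 → N_a = 9
Actual rate k = Gd⁴/(8D³·9) = 21.39 N/mm
Working load F = kδ = 21.39·10 = 213.9 N
C = 21.0/3.7 = 5.6757; K_W = (4C−1)/(4C−4)+0.615/C = 1.2688
τ_max = K_W·8FD/(πd³) = 1.2688·225.82 = 286.51 MPa
τ_max ≤ 375 MPa → acceptable

(a) 9 coils; (b) YES, τ_max = 287 MPa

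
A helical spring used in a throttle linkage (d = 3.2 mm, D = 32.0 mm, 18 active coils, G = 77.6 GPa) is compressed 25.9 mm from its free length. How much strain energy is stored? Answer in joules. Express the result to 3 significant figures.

k = Gd⁴/(8D³N_a) = (77.6×10³)(3.2⁴)/(8·32.0³·18) = 1.7244 N/mm
U = ½kδ² = 0.5 × 1.7244 × 25.9² = 578.39 N·mm = 0.57839 J

0.578 J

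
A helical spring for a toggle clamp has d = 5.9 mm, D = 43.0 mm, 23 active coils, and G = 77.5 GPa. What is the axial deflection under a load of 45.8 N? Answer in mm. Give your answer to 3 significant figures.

7.13 mm

k = Gd⁴/(8D³N_a) = (77.5×10³)(5.9⁴)/(8·43.0³·23) = 6.4193 N/mm
δ = F/k = 45.8 / 6.4193 = 7.1348 mm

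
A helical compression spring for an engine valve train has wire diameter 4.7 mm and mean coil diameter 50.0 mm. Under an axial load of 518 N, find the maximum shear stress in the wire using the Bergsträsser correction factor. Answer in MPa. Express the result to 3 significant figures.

716 MPa

Spring index C = D/d = 50.0/4.7 = 10.6383
K_B = (4C+2)/(4C−3) = 44.553/39.553 = 1.1264
τ₀ = 8FD/(πd³) = 8·518·50.0/(π·4.7³) = 207200/326.17 = 635.25 MPa
τ_max = K·τ₀ = 1.1264 × 635.25 = 715.56 MPa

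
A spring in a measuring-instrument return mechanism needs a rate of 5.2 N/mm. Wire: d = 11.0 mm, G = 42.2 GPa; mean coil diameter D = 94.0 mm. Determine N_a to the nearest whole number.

18

N_a = Gd⁴/(8D³k) = (42.2×10³ × 11.0⁴)/(8 × 94.0³ × 5.2)
    = 6.1785e+08 / 3.45523e+07 = 17.88 → 18 coils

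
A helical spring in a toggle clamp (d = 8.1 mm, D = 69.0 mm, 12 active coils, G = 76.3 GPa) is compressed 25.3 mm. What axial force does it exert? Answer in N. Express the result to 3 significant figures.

k = Gd⁴/(8D³N_a) = (76.3×10³)(8.1⁴)/(8·69.0³·12) = 10.415 N/mm
F = k·δ = 10.415 × 25.3 = 263.49 N

263 N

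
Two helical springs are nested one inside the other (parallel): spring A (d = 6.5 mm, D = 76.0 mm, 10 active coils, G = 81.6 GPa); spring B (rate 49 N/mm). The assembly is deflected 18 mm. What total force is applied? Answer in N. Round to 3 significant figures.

k_A = Gd⁴/(8D³N_a) = (81.6×10³)(6.5⁴)/(8·76.0³·10) = 4.1478 N/mm
Parallel: k_eq = 4.1478 + 49 = 53.148 N/mm
F = k_eq·δ = 53.148·18 = 956.66 N

957 N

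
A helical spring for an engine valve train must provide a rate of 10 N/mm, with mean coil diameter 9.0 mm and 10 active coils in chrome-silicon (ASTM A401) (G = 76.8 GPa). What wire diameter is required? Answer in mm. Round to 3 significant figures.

d = (8D³N_a·k / G)^(1/4) = (8·9.0³·10·10 / (76.8×10³))^0.25
  = (7.5938)^0.25 = 1.6600 mm

1.66 mm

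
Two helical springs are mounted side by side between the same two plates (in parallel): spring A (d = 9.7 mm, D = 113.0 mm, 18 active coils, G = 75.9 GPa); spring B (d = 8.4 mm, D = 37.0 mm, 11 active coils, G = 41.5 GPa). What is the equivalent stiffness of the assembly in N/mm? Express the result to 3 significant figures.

49.6 N/mm

k_A = Gd⁴/(8D³N_a) = (75.9×10³)(9.7⁴)/(8·113.0³·18) = 3.2339 N/mm
k_B = Gd⁴/(8D³N_a) = (41.5×10³)(8.4⁴)/(8·37.0³·11) = 46.353 N/mm
Parallel: k_eq = 3.2339 + 46.353 = 49.587 N/mm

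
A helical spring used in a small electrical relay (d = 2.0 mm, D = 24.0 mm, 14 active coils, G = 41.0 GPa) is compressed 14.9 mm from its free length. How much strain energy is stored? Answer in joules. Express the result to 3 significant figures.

0.0470 J

k = Gd⁴/(8D³N_a) = (41.0×10³)(2.0⁴)/(8·24.0³·14) = 0.42369 N/mm
U = ½kδ² = 0.5 × 0.42369 × 14.9² = 47.032 N·mm = 0.047032 J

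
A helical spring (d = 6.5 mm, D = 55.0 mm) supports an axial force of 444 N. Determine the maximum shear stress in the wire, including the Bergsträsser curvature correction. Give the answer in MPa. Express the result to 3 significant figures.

263 MPa

Spring index C = D/d = 55.0/6.5 = 8.4615
K_B = (4C+2)/(4C−3) = 35.846/30.846 = 1.1621
τ₀ = 8FD/(πd³) = 8·444·55.0/(π·6.5³) = 195360/862.76 = 226.44 MPa
τ_max = K·τ₀ = 1.1621 × 226.44 = 263.14 MPa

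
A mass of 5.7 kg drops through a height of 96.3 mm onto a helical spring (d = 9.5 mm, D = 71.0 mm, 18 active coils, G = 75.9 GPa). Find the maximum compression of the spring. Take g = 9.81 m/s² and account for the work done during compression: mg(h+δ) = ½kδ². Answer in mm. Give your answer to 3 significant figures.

k = Gd⁴/(8D³N_a) = (75.9×10³)(9.5⁴)/(8·71.0³·18) = 11.995 N/mm
W = mg = 5.7 × 9.81 = 55.917 N
½kδ² − Wδ − Wh = 0 → δ = (W + √(W² + 2kWh))/k
δ = (55.917 + √(3126.7 + 129181))/11.995 = (55.917 + 363.74)/11.995 = 34.986 mm

35.0 mm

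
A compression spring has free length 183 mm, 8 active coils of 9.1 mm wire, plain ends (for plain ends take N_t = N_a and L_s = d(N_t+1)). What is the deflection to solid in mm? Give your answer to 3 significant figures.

N_t = 8; L_s = 9.1·9 = 81.9 mm
δ_solid = L₀ − L_s = 183 − 81.9 = 101.1 mm

101 mm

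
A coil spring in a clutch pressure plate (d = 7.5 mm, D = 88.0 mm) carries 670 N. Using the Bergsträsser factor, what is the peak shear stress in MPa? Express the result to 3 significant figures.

396 MPa

Spring index C = D/d = 88.0/7.5 = 11.7333
K_B = (4C+2)/(4C−3) = 48.933/43.933 = 1.1138
τ₀ = 8FD/(πd³) = 8·670·88.0/(π·7.5³) = 471680/1325.4 = 355.89 MPa
τ_max = K·τ₀ = 1.1138 × 355.89 = 396.39 MPa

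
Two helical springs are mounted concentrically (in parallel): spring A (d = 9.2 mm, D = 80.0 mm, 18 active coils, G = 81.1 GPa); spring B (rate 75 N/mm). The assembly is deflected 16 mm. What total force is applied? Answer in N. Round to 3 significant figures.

1330 N

k_A = Gd⁴/(8D³N_a) = (81.1×10³)(9.2⁴)/(8·80.0³·18) = 7.8802 N/mm
Parallel: k_eq = 7.8802 + 75 = 82.88 N/mm
F = k_eq·δ = 82.88·16 = 1326.1 N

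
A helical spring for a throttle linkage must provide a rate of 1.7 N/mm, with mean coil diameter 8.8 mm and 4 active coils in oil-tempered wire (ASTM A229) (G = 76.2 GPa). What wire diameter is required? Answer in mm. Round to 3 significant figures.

0.835 mm

d = (8D³N_a·k / G)^(1/4) = (8·8.8³·4·1.7 / (76.2×10³))^0.25
  = (0.48651)^0.25 = 0.8352 mm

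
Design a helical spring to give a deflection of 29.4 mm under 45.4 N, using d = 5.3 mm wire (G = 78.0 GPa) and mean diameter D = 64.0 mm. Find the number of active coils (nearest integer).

Required rate k = F/δ = 45.4/29.4 = 1.5442 N/mm
N_a = Gd⁴/(8D³k) = (78.0×10³ × 5.3⁴)/(8 × 64.0³ × 1.5442)
    = 6.15458e+07 / 3.23846e+06 = 19 → 19 coils

19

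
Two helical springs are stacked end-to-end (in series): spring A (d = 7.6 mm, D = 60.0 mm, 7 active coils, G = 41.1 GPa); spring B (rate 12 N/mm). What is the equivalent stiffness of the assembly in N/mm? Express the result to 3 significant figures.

k_A = Gd⁴/(8D³N_a) = (41.1×10³)(7.6⁴)/(8·60.0³·7) = 11.336 N/mm
Series: 1/k_eq = 1/11.336 + 1/12 = 0.17155; k_eq = 5.8292 N/mm

5.83 N/mm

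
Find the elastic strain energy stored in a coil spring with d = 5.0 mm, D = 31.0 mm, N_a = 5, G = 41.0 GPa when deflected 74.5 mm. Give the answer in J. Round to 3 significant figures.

59.7 J

k = Gd⁴/(8D³N_a) = (41.0×10³)(5.0⁴)/(8·31.0³·5) = 21.504 N/mm
U = ½kδ² = 0.5 × 21.504 × 74.5² = 59676 N·mm = 59.676 J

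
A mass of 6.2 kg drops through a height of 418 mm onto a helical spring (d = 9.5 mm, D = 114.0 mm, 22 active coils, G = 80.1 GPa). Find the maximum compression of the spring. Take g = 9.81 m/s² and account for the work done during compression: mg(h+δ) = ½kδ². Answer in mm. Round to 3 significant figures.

k = Gd⁴/(8D³N_a) = (80.1×10³)(9.5⁴)/(8·114.0³·22) = 2.5021 N/mm
W = mg = 6.2 × 9.81 = 60.822 N
½kδ² − Wδ − Wh = 0 → δ = (W + √(W² + 2kWh))/k
δ = (60.822 + √(3699.3 + 127223))/2.5021 = (60.822 + 361.83)/2.5021 = 168.92 mm

169 mm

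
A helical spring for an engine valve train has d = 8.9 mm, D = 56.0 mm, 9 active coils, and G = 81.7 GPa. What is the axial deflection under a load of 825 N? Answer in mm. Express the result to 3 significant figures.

20.4 mm

k = Gd⁴/(8D³N_a) = (81.7×10³)(8.9⁴)/(8·56.0³·9) = 40.54 N/mm
δ = F/k = 825 / 40.54 = 20.35 mm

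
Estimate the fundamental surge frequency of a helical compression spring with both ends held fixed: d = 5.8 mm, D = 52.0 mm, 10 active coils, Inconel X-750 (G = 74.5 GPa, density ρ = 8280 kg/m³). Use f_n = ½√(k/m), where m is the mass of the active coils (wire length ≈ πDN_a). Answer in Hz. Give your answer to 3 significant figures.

k = Gd⁴/(8D³N_a) = (74.5×10³)(5.8⁴)/(8·52.0³·10) = 7.4949 N/mm = 7494.9 N/m
Wire length L = πDN_a = π·52.0·10 = 1633.6 mm
m = ρ·(πd²/4)·L = 8280 × 26.421×10⁻⁶ m² × 1.6336 m = 0.35738 kg
f_n = ½√(k/m) = 0.5·√(7494.9/0.35738) = 0.5·√(20972) = 72.408 Hz

72.4 Hz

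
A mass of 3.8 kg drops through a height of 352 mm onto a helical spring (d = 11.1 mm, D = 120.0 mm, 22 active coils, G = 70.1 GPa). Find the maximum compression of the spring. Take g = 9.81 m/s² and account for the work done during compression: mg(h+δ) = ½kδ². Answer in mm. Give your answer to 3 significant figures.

k = Gd⁴/(8D³N_a) = (70.1×10³)(11.1⁴)/(8·120.0³·22) = 3.4991 N/mm
W = mg = 3.8 × 9.81 = 37.278 N
½kδ² − Wδ − Wh = 0 → δ = (W + √(W² + 2kWh))/k
δ = (37.278 + √(1389.6 + 91828.8))/3.4991 = (37.278 + 305.32)/3.4991 = 97.91 mm

97.9 mm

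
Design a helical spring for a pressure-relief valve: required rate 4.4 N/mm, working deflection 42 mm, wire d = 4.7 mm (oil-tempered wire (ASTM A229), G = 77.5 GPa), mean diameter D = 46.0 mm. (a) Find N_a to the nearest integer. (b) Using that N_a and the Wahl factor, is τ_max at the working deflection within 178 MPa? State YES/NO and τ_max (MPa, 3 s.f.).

(a) 11 coils; (b) NO, τ_max = 240 MPa

N_a = Gd⁴/(8D³k) = (77.5×10³)(4.7⁴)/(8·46.0³·4.4) = 11.04 → N_a = 11
Actual rate k = Gd⁴/(8D³·11) = 4.4151 N/mm
Working load F = kδ = 4.4151·42 = 185.43 N
C = 46.0/4.7 = 9.7872; K_W = (4C−1)/(4C−4)+0.615/C = 1.1482
τ_max = K_W·8FD/(πd³) = 1.1482·209.21 = 240.22 MPa
τ_max > 178 MPa → exceeds allowable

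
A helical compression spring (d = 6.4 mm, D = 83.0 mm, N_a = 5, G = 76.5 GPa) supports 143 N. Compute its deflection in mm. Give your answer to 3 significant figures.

25.5 mm

k = Gd⁴/(8D³N_a) = (76.5×10³)(6.4⁴)/(8·83.0³·5) = 5.6116 N/mm
δ = F/k = 143 / 5.6116 = 25.483 mm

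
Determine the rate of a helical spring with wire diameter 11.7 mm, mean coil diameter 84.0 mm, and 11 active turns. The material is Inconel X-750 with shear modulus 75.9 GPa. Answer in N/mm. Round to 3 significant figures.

27.3 N/mm

k = Gd⁴/(8D³N_a) = (75.9×10³ × 11.7⁴) / (8 × 84.0³ × 11)
  = 1.42228e+09 / 5.2158e+07 = 27.269 N/mm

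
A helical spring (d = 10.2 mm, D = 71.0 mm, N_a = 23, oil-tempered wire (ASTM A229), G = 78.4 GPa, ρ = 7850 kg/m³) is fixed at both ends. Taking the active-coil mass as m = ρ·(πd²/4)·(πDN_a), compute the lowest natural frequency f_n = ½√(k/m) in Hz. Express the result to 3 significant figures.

k = Gd⁴/(8D³N_a) = (78.4×10³)(10.2⁴)/(8·71.0³·23) = 12.886 N/mm = 12886 N/m
Wire length L = πDN_a = π·71.0·23 = 5130.2 mm
m = ρ·(πd²/4)·L = 7850 × 81.713×10⁻⁶ m² × 5.1302 m = 3.2908 kg
f_n = ½√(k/m) = 0.5·√(12886/3.2908) = 0.5·√(3915.9) = 31.288 Hz

31.3 Hz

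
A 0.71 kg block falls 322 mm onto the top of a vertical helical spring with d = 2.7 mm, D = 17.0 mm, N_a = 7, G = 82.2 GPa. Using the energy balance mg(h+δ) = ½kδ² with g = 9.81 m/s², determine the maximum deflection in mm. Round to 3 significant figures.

17.3 mm

k = Gd⁴/(8D³N_a) = (82.2×10³)(2.7⁴)/(8·17.0³·7) = 15.878 N/mm
W = mg = 0.71 × 9.81 = 6.9651 N
½kδ² − Wδ − Wh = 0 → δ = (W + √(W² + 2kWh))/k
δ = (6.9651 + √(48.513 + 71220.5))/15.878 = (6.9651 + 266.96)/15.878 = 17.252 mm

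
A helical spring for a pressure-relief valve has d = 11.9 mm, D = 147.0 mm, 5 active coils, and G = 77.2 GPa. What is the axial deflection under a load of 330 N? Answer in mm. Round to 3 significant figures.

k = Gd⁴/(8D³N_a) = (77.2×10³)(11.9⁴)/(8·147.0³·5) = 12.184 N/mm
δ = F/k = 330 / 12.184 = 27.084 mm

27.1 mm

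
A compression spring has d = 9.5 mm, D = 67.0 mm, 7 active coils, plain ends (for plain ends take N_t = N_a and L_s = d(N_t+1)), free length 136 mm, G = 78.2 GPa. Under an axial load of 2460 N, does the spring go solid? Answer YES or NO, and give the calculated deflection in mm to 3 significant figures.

YES, δ = 65.0 mm

k = Gd⁴/(8D³N_a) = (78.2×10³)(9.5⁴)/(8·67.0³·7) = 37.817 N/mm
N_t = 7; L_s = 9.5·8 = 76 mm; δ_solid = L₀ − L_s = 136 − 76 = 60 mm
δ = F/k = 2460/37.817 = 65.05 mm
δ ≥ δ_solid → spring goes solid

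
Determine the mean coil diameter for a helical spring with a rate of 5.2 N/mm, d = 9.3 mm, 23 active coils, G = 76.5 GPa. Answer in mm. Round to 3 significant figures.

84.3 mm

D = (Gd⁴/(8N_a·k))^(1/3) = (76.5×10³·9.3⁴/(8·23·5.2))^(1/3)
  = (598098)^(1/3) = 84.2540 mm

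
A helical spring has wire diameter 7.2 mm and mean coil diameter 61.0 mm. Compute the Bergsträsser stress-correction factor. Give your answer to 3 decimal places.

1.162

C = D/d = 61.0/7.2 = 8.4722
K_B = (4C+2)/(4C−3) = 35.889/30.889 = 1.1619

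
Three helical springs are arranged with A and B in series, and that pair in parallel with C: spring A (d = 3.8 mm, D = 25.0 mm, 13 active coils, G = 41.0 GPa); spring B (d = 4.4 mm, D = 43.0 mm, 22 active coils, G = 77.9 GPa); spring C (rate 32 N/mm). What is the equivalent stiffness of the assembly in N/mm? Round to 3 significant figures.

33.5 N/mm

k_A = Gd⁴/(8D³N_a) = (41.0×10³)(3.8⁴)/(8·25.0³·13) = 5.261 N/mm
k_B = Gd⁴/(8D³N_a) = (77.9×10³)(4.4⁴)/(8·43.0³·22) = 2.0866 N/mm
Springs A,B series: k_AB = 1/(1/5.261+1/2.0866) = 1.494 N/mm; parallel with C: k_eq = 1.494+32 = 33.494 N/mm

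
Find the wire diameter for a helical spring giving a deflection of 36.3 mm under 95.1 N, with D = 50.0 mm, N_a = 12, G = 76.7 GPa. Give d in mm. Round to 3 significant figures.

Required rate k = F/δ = 95.1/36.3 = 2.6198 N/mm
d = (8D³N_a·k / G)^(1/4) = (8·50.0³·12·2.6198 / (76.7×10³))^0.25
  = (409.88)^0.25 = 4.4995 mm

4.50 mm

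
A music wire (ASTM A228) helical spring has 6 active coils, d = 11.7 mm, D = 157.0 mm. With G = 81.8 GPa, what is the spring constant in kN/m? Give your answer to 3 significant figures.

8.25 kN/m

k = Gd⁴/(8D³N_a) = (81.8×10³ × 11.7⁴) / (8 × 157.0³ × 6)
  = 1.53284e+09 / 1.85755e+08 = 8.2519 N/mm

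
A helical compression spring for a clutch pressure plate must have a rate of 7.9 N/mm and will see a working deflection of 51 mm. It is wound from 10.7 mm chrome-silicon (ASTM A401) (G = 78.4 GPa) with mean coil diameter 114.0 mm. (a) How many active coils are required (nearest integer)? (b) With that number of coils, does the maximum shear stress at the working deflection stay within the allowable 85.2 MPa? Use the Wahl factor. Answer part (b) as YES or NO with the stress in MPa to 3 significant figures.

N_a = Gd⁴/(8D³k) = (78.4×10³)(10.7⁴)/(8·114.0³·7.9) = 10.98 → N_a = 11
Actual rate k = Gd⁴/(8D³·11) = 7.8823 N/mm
Working load F = kδ = 7.8823·51 = 402 N
C = 114.0/10.7 = 10.6542; K_W = (4C−1)/(4C−4)+0.615/C = 1.1354
τ_max = K_W·8FD/(πd³) = 1.1354·95.262 = 108.16 MPa
τ_max > 85.2 MPa → exceeds allowable

(a) 11 coils; (b) NO, τ_max = 108 MPa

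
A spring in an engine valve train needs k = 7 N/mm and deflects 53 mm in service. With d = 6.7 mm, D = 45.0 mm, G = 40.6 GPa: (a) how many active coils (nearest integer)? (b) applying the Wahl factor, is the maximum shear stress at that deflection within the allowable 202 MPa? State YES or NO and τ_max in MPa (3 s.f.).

(a) 16 coils; (b) YES, τ_max = 173 MPa

N_a = Gd⁴/(8D³k) = (40.6×10³)(6.7⁴)/(8·45.0³·7) = 16.03 → N_a = 16
Actual rate k = Gd⁴/(8D³·16) = 7.0142 N/mm
Working load F = kδ = 7.0142·53 = 371.75 N
C = 45.0/6.7 = 6.7164; K_W = (4C−1)/(4C−4)+0.615/C = 1.2228
τ_max = K_W·8FD/(πd³) = 1.2228·141.64 = 173.19 MPa
τ_max ≤ 202 MPa → acceptable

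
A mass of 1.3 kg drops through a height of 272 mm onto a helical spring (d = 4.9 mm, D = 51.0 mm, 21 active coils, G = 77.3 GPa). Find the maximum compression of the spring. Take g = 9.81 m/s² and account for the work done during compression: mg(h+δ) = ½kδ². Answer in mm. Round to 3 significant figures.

k = Gd⁴/(8D³N_a) = (77.3×10³)(4.9⁴)/(8·51.0³·21) = 1.9996 N/mm
W = mg = 1.3 × 9.81 = 12.753 N
½kδ² − Wδ − Wh = 0 → δ = (W + √(W² + 2kWh))/k
δ = (12.753 + √(162.64 + 13872.5))/1.9996 = (12.753 + 118.47)/1.9996 = 65.625 mm

65.6 mm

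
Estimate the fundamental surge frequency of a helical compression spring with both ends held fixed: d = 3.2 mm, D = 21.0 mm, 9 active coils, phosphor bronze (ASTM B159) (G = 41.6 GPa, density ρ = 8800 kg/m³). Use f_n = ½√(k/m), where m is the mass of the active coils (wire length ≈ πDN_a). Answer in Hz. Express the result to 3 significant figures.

k = Gd⁴/(8D³N_a) = (41.6×10³)(3.2⁴)/(8·21.0³·9) = 6.5419 N/mm = 6541.9 N/m
Wire length L = πDN_a = π·21.0·9 = 593.76 mm
m = ρ·(πd²/4)·L = 8800 × 8.0425×10⁻⁶ m² × 0.59376 m = 0.042023 kg
f_n = ½√(k/m) = 0.5·√(6541.9/0.042023) = 0.5·√(1.5567e+05) = 197.28 Hz

197 Hz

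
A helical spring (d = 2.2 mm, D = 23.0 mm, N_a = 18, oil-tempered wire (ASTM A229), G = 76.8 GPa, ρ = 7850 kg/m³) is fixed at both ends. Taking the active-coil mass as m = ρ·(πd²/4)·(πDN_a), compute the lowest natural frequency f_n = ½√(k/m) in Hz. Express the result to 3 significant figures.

81.3 Hz

k = Gd⁴/(8D³N_a) = (76.8×10³)(2.2⁴)/(8·23.0³·18) = 1.0268 N/mm = 1026.8 N/m
Wire length L = πDN_a = π·23.0·18 = 1300.6 mm
m = ρ·(πd²/4)·L = 7850 × 3.8013×10⁻⁶ m² × 1.3006 m = 0.038811 kg
f_n = ½√(k/m) = 0.5·√(1026.8/0.038811) = 0.5·√(26458) = 81.329 Hz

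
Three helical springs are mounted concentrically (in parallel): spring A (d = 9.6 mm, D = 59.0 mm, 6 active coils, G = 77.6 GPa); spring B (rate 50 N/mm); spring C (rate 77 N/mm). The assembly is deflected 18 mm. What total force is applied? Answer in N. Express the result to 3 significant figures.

k_A = Gd⁴/(8D³N_a) = (77.6×10³)(9.6⁴)/(8·59.0³·6) = 66.857 N/mm
Parallel: k_eq = 66.857 + 50 + 77 = 193.86 N/mm
F = k_eq·δ = 193.86·18 = 3489.4 N

3490 N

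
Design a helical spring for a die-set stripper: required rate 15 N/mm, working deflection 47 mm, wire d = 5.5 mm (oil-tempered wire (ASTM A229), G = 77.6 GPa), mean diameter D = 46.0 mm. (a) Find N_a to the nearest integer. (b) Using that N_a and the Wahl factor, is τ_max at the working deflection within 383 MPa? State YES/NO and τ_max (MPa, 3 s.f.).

(a) 6 coils; (b) NO, τ_max = 591 MPa

N_a = Gd⁴/(8D³k) = (77.6×10³)(5.5⁴)/(8·46.0³·15) = 6.079 → N_a = 6
Actual rate k = Gd⁴/(8D³·6) = 15.198 N/mm
Working load F = kδ = 15.198·47 = 714.32 N
C = 46.0/5.5 = 8.3636; K_W = (4C−1)/(4C−4)+0.615/C = 1.1754
τ_max = K_W·8FD/(πd³) = 1.1754·502.93 = 591.13 MPa
τ_max > 383 MPa → exceeds allowable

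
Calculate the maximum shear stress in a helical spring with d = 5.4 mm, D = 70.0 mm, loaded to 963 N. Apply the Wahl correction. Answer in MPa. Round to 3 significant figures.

1210 MPa

Spring index C = D/d = 70.0/5.4 = 12.9630
K_W = (4C−1)/(4C−4) + 0.615/C = 50.852/47.852 + 0.0474 = 1.1101
τ₀ = 8FD/(πd³) = 8·963·70.0/(π·5.4³) = 539280/494.69 = 1090.1 MPa
τ_max = K·τ₀ = 1.1101 × 1090.1 = 1210.2 MPa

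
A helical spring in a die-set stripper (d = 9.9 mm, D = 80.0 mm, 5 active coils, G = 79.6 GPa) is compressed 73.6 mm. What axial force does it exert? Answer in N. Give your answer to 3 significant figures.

2750 N

k = Gd⁴/(8D³N_a) = (79.6×10³)(9.9⁴)/(8·80.0³·5) = 37.336 N/mm
F = k·δ = 37.336 × 73.6 = 2747.9 N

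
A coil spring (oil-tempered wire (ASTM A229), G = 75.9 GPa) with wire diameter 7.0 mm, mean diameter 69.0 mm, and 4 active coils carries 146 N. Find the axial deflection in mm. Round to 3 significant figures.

8.42 mm

k = Gd⁴/(8D³N_a) = (75.9×10³)(7.0⁴)/(8·69.0³·4) = 17.336 N/mm
δ = F/k = 146 / 17.336 = 8.422 mm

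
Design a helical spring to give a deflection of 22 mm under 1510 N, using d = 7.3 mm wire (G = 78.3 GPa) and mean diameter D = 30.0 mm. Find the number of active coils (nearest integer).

Required rate k = F/δ = 1510/22 = 68.636 N/mm
N_a = Gd⁴/(8D³k) = (78.3×10³ × 7.3⁴)/(8 × 30.0³ × 68.636)
    = 2.22358e+08 / 1.48255e+07 = 15 → 15 coils

15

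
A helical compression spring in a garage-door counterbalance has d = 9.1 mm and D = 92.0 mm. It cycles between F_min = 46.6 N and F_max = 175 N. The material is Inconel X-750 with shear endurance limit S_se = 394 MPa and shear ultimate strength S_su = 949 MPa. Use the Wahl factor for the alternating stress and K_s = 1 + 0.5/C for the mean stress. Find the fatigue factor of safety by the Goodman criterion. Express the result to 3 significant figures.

C = D/d = 92.0/9.1 = 10.1099; K_W = (4C−1)/(4C−4)+0.615/C = 1.1432; K_s = 1+0.5/C = 1.0495
F_a = (F_max−F_min)/2 = 64.2 N; F_m = (F_max+F_min)/2 = 110.8 N
τ_a = K_W·8F_aD/(πd³) = 1.1432 × 19.959 = 22.816 MPa
τ_m = K_s·8F_mD/(πd³) = 1.0495 × 34.446 = 36.15 MPa
Goodman: 1/n_f = τ_a/S_se + τ_m/S_su = 22.816/394 + 36.15/949 = 0.05791 + 0.03809 = 0.096002
n_f = 1/0.096002 = 10.42

10.4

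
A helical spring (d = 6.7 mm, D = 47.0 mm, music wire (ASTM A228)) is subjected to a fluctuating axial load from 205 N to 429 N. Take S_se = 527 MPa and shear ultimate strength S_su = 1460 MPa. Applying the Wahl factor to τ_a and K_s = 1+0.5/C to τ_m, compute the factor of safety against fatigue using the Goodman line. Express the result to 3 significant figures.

C = D/d = 47.0/6.7 = 7.0149; K_W = (4C−1)/(4C−4)+0.615/C = 1.2124; K_s = 1+0.5/C = 1.0713
F_a = (F_max−F_min)/2 = 112 N; F_m = (F_max+F_min)/2 = 317 N
τ_a = K_W·8F_aD/(πd³) = 1.2124 × 44.569 = 54.034 MPa
τ_m = K_s·8F_mD/(πd³) = 1.0713 × 126.15 = 135.14 MPa
Goodman: 1/n_f = τ_a/S_se + τ_m/S_su = 54.034/527 + 135.14/1460 = 0.10253 + 0.09256 = 0.19509
n_f = 1/0.19509 = 5.126

5.13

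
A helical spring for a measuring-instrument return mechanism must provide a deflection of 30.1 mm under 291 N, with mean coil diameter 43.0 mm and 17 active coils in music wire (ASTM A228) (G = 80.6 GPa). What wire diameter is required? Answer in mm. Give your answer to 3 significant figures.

6.00 mm

Required rate k = F/δ = 291/30.1 = 9.6678 N/mm
d = (8D³N_a·k / G)^(1/4) = (8·43.0³·17·9.6678 / (80.6×10³))^0.25
  = (1297)^0.25 = 6.0011 mm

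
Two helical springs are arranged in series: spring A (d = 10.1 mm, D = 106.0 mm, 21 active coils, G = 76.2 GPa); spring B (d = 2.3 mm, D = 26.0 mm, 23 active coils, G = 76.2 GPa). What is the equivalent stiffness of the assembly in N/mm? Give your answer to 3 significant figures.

k_A = Gd⁴/(8D³N_a) = (76.2×10³)(10.1⁴)/(8·106.0³·21) = 3.9629 N/mm
k_B = Gd⁴/(8D³N_a) = (76.2×10³)(2.3⁴)/(8·26.0³·23) = 0.65937 N/mm
Series: 1/k_eq = 1/3.9629 + 1/0.65937 = 1.7689; k_eq = 0.56531 N/mm

0.565 N/mm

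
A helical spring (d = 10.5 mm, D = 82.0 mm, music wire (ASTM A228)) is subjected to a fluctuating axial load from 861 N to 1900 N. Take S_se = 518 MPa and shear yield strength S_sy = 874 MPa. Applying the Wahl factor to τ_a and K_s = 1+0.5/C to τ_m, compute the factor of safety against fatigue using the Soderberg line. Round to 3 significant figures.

1.93

C = D/d = 82.0/10.5 = 7.8095; K_W = (4C−1)/(4C−4)+0.615/C = 1.1889; K_s = 1+0.5/C = 1.0640
F_a = (F_max−F_min)/2 = 519.5 N; F_m = (F_max+F_min)/2 = 1380.5 N
τ_a = K_W·8F_aD/(πd³) = 1.1889 × 93.707 = 111.41 MPa
τ_m = K_s·8F_mD/(πd³) = 1.0640 × 249.01 = 264.96 MPa
Soderberg: 1/n_f = τ_a/S_se + τ_m/S_sy = 111.41/518 + 264.96/874 = 0.21507 + 0.30315 = 0.51823
n_f = 1/0.51823 = 1.93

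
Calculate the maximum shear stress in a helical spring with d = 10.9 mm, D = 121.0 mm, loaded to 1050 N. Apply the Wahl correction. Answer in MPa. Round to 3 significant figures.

Spring index C = D/d = 121.0/10.9 = 11.1009
K_W = (4C−1)/(4C−4) + 0.615/C = 43.404/40.404 + 0.0554 = 1.1297
τ₀ = 8FD/(πd³) = 8·1050·121.0/(π·10.9³) = 1.0164e+06/4068.5 = 249.82 MPa
τ_max = K·τ₀ = 1.1297 × 249.82 = 282.21 MPa

282 MPa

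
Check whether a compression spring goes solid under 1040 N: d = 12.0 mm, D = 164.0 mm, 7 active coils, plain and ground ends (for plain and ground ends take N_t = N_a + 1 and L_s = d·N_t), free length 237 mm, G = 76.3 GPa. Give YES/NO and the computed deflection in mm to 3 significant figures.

YES, δ = 162 mm

k = Gd⁴/(8D³N_a) = (76.3×10³)(12.0⁴)/(8·164.0³·7) = 6.4052 N/mm
N_t = 8; L_s = 12.0·8 = 96 mm; δ_solid = L₀ − L_s = 237 − 96 = 141 mm
δ = F/k = 1040/6.4052 = 162.37 mm
δ ≥ δ_solid → spring goes solid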